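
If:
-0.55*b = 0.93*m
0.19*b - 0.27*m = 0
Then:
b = 0.00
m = 0.00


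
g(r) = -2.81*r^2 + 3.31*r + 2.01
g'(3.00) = -13.55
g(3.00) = -13.35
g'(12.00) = -64.13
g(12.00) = -362.91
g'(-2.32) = 16.35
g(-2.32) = -20.79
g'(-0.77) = 7.64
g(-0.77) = -2.20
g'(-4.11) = 26.41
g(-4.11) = -59.06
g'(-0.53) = 6.29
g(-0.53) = -0.53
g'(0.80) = -1.19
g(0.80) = 2.86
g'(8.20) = -42.77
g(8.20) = -159.79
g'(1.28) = -3.88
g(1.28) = 1.64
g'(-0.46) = 5.90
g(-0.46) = -0.11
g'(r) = 3.31 - 5.62*r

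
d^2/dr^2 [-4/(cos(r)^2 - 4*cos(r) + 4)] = 8*(2*cos(r) + cos(2*r) - 2)/(cos(r) - 2)^4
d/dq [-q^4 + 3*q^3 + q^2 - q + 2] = -4*q^3 + 9*q^2 + 2*q - 1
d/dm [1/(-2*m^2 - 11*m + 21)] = (4*m + 11)/(2*m^2 + 11*m - 21)^2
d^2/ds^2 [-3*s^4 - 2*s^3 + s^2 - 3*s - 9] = -36*s^2 - 12*s + 2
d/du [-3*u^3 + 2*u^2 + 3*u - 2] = -9*u^2 + 4*u + 3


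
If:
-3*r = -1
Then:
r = 1/3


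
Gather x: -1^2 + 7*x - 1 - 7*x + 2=0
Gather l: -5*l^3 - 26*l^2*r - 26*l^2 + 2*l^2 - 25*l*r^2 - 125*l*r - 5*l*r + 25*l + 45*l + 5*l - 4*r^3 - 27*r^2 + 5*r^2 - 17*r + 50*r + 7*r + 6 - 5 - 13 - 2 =-5*l^3 + l^2*(-26*r - 24) + l*(-25*r^2 - 130*r + 75) - 4*r^3 - 22*r^2 + 40*r - 14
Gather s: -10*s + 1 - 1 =-10*s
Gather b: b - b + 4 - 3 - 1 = 0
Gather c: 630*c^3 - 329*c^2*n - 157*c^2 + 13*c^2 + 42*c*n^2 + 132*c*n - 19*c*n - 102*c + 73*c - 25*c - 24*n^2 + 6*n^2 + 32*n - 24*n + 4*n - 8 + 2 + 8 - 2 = 630*c^3 + c^2*(-329*n - 144) + c*(42*n^2 + 113*n - 54) - 18*n^2 + 12*n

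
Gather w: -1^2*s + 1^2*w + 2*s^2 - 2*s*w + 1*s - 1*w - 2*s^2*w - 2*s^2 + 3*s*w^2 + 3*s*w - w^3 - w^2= -w^3 + w^2*(3*s - 1) + w*(-2*s^2 + s)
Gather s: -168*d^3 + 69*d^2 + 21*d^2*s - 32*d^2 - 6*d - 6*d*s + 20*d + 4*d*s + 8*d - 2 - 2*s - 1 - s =-168*d^3 + 37*d^2 + 22*d + s*(21*d^2 - 2*d - 3) - 3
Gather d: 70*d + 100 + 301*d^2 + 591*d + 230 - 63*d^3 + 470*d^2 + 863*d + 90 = -63*d^3 + 771*d^2 + 1524*d + 420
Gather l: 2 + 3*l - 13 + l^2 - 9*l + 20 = l^2 - 6*l + 9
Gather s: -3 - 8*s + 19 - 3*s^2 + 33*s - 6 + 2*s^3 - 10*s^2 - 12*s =2*s^3 - 13*s^2 + 13*s + 10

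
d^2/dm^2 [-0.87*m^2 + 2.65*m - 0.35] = -1.74000000000000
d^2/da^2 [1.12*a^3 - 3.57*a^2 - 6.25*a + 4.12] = 6.72*a - 7.14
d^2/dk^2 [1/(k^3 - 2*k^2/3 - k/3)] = 6*(k*(2 - 9*k)*(-3*k^2 + 2*k + 1) - (-9*k^2 + 4*k + 1)^2)/(k^3*(-3*k^2 + 2*k + 1)^3)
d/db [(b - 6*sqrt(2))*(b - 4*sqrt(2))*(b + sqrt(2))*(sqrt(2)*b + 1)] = 4*sqrt(2)*b^3 - 51*b^2 + 38*sqrt(2)*b + 124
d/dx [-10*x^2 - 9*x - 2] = -20*x - 9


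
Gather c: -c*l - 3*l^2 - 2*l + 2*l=-c*l - 3*l^2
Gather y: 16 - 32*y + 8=24 - 32*y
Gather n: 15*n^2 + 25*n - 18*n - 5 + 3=15*n^2 + 7*n - 2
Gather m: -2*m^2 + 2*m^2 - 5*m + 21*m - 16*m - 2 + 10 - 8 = 0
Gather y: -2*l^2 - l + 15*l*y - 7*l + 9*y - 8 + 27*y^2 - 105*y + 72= -2*l^2 - 8*l + 27*y^2 + y*(15*l - 96) + 64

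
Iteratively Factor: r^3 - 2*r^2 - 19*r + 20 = (r + 4)*(r^2 - 6*r + 5) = (r - 1)*(r + 4)*(r - 5)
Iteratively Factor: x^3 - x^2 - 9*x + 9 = (x - 3)*(x^2 + 2*x - 3) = (x - 3)*(x - 1)*(x + 3)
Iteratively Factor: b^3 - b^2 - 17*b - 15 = (b - 5)*(b^2 + 4*b + 3) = (b - 5)*(b + 1)*(b + 3)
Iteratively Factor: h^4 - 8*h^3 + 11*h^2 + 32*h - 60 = (h - 5)*(h^3 - 3*h^2 - 4*h + 12) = (h - 5)*(h + 2)*(h^2 - 5*h + 6) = (h - 5)*(h - 3)*(h + 2)*(h - 2)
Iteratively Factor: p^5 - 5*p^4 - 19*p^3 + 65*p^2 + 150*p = (p + 3)*(p^4 - 8*p^3 + 5*p^2 + 50*p) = (p - 5)*(p + 3)*(p^3 - 3*p^2 - 10*p) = p*(p - 5)*(p + 3)*(p^2 - 3*p - 10) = p*(p - 5)^2*(p + 3)*(p + 2)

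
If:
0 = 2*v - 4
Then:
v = 2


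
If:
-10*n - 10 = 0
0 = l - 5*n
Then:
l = -5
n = -1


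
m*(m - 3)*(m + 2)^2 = m^4 + m^3 - 8*m^2 - 12*m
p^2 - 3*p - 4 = (p - 4)*(p + 1)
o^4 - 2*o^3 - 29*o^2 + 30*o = o*(o - 6)*(o - 1)*(o + 5)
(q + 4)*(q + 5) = q^2 + 9*q + 20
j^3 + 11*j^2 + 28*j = j*(j + 4)*(j + 7)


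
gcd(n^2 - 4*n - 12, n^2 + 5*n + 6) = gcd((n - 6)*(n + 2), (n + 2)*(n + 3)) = n + 2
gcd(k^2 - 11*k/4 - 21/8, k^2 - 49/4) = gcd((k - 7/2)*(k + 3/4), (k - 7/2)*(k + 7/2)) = k - 7/2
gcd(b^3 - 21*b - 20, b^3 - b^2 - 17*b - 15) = b^2 - 4*b - 5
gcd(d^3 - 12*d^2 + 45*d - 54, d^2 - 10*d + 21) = d - 3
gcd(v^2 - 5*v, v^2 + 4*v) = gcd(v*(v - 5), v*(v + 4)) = v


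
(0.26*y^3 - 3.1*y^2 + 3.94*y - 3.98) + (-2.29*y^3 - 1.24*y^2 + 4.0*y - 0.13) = -2.03*y^3 - 4.34*y^2 + 7.94*y - 4.11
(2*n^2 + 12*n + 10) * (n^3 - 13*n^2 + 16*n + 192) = 2*n^5 - 14*n^4 - 114*n^3 + 446*n^2 + 2464*n + 1920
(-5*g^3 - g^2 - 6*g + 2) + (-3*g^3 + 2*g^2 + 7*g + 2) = -8*g^3 + g^2 + g + 4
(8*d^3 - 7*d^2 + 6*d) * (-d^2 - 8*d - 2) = -8*d^5 - 57*d^4 + 34*d^3 - 34*d^2 - 12*d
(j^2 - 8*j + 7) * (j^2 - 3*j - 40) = j^4 - 11*j^3 - 9*j^2 + 299*j - 280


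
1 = 1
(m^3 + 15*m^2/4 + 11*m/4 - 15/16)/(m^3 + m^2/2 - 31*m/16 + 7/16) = (4*m^2 + 16*m + 15)/(4*m^2 + 3*m - 7)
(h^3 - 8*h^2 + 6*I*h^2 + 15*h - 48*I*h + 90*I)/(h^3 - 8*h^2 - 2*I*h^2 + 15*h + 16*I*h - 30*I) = (h + 6*I)/(h - 2*I)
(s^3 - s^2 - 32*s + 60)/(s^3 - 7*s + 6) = (s^2 + s - 30)/(s^2 + 2*s - 3)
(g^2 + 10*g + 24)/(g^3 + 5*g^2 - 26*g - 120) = 1/(g - 5)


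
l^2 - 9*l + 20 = (l - 5)*(l - 4)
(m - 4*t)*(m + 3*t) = m^2 - m*t - 12*t^2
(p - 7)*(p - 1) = p^2 - 8*p + 7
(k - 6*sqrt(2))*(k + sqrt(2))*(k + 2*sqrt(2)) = k^3 - 3*sqrt(2)*k^2 - 32*k - 24*sqrt(2)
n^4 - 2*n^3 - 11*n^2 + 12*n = n*(n - 4)*(n - 1)*(n + 3)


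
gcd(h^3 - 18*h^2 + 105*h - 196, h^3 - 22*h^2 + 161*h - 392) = h^2 - 14*h + 49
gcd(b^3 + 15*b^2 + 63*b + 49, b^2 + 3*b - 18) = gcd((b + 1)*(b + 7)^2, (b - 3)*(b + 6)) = 1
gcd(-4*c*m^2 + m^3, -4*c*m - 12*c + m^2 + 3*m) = 4*c - m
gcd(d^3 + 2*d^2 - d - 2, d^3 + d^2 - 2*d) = d^2 + d - 2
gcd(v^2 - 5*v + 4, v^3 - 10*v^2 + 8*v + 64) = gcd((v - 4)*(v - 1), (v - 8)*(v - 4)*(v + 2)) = v - 4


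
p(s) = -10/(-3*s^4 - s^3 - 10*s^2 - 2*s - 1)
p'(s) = -10*(12*s^3 + 3*s^2 + 20*s + 2)/(-3*s^4 - s^3 - 10*s^2 - 2*s - 1)^2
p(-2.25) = 0.09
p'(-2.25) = 0.13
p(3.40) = 0.02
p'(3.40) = -0.02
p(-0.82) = 1.45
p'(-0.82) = 4.00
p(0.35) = 3.32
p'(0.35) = -10.89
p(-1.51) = 0.30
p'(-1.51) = 0.58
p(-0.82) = 1.45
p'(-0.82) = 4.00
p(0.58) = 1.65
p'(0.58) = -4.62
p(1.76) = 0.14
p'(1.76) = -0.23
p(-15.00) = 0.00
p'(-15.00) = 0.00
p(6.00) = 0.00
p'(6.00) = 0.00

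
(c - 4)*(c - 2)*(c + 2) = c^3 - 4*c^2 - 4*c + 16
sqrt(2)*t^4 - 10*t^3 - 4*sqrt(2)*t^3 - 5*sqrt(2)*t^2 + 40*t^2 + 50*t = t*(t - 5)*(t - 5*sqrt(2))*(sqrt(2)*t + sqrt(2))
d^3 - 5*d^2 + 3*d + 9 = (d - 3)^2*(d + 1)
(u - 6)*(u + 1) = u^2 - 5*u - 6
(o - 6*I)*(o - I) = o^2 - 7*I*o - 6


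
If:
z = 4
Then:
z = 4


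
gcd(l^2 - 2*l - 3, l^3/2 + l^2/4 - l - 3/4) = l + 1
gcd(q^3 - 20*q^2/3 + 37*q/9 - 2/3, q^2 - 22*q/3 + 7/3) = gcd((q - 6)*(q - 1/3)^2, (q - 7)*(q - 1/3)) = q - 1/3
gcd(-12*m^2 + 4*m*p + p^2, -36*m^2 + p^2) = 6*m + p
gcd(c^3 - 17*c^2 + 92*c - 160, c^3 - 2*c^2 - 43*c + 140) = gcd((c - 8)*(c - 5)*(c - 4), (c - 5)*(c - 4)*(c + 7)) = c^2 - 9*c + 20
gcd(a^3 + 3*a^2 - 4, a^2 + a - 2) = a^2 + a - 2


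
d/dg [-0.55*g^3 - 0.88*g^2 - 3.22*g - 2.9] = -1.65*g^2 - 1.76*g - 3.22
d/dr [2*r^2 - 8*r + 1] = 4*r - 8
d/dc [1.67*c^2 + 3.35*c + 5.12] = 3.34*c + 3.35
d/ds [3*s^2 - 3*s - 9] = 6*s - 3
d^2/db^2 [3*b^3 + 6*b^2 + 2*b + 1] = 18*b + 12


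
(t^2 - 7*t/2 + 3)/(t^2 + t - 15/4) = 2*(t - 2)/(2*t + 5)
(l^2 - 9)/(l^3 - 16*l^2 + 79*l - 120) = (l + 3)/(l^2 - 13*l + 40)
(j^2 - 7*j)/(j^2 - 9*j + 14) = j/(j - 2)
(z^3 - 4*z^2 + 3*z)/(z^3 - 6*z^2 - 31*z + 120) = z*(z - 1)/(z^2 - 3*z - 40)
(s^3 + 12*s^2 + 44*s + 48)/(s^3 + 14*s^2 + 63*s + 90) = (s^2 + 6*s + 8)/(s^2 + 8*s + 15)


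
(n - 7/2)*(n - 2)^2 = n^3 - 15*n^2/2 + 18*n - 14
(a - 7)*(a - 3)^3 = a^4 - 16*a^3 + 90*a^2 - 216*a + 189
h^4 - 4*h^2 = h^2*(h - 2)*(h + 2)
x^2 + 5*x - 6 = (x - 1)*(x + 6)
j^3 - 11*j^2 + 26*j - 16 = (j - 8)*(j - 2)*(j - 1)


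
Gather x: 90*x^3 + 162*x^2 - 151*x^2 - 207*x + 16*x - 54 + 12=90*x^3 + 11*x^2 - 191*x - 42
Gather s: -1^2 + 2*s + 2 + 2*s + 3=4*s + 4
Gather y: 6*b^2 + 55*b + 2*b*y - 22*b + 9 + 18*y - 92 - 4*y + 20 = 6*b^2 + 33*b + y*(2*b + 14) - 63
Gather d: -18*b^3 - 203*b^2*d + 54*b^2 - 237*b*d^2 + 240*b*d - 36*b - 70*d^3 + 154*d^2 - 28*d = -18*b^3 + 54*b^2 - 36*b - 70*d^3 + d^2*(154 - 237*b) + d*(-203*b^2 + 240*b - 28)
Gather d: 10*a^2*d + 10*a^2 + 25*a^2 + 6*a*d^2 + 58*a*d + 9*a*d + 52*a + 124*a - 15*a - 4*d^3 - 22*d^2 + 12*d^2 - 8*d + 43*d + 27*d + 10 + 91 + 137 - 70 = 35*a^2 + 161*a - 4*d^3 + d^2*(6*a - 10) + d*(10*a^2 + 67*a + 62) + 168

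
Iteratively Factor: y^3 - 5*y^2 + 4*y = (y)*(y^2 - 5*y + 4) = y*(y - 1)*(y - 4)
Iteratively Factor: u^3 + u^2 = (u)*(u^2 + u) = u^2*(u + 1)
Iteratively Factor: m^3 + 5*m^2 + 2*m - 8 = (m - 1)*(m^2 + 6*m + 8) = (m - 1)*(m + 4)*(m + 2)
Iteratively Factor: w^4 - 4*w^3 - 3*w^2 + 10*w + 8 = (w + 1)*(w^3 - 5*w^2 + 2*w + 8) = (w + 1)^2*(w^2 - 6*w + 8) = (w - 4)*(w + 1)^2*(w - 2)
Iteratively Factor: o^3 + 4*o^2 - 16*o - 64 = (o + 4)*(o^2 - 16) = (o + 4)^2*(o - 4)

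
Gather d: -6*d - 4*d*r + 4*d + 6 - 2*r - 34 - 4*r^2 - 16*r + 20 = d*(-4*r - 2) - 4*r^2 - 18*r - 8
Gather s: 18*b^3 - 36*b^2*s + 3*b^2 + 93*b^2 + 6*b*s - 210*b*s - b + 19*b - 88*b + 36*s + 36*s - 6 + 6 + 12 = 18*b^3 + 96*b^2 - 70*b + s*(-36*b^2 - 204*b + 72) + 12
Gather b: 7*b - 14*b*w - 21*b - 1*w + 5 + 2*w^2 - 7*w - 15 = b*(-14*w - 14) + 2*w^2 - 8*w - 10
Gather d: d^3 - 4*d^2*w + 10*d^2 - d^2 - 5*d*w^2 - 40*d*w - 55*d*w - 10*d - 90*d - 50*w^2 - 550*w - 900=d^3 + d^2*(9 - 4*w) + d*(-5*w^2 - 95*w - 100) - 50*w^2 - 550*w - 900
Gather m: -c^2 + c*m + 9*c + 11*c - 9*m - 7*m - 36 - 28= -c^2 + 20*c + m*(c - 16) - 64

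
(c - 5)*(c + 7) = c^2 + 2*c - 35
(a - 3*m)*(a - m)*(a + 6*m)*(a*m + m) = a^4*m + 2*a^3*m^2 + a^3*m - 21*a^2*m^3 + 2*a^2*m^2 + 18*a*m^4 - 21*a*m^3 + 18*m^4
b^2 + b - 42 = (b - 6)*(b + 7)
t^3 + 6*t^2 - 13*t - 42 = (t - 3)*(t + 2)*(t + 7)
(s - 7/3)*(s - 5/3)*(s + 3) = s^3 - s^2 - 73*s/9 + 35/3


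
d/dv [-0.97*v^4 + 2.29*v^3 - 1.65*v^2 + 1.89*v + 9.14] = -3.88*v^3 + 6.87*v^2 - 3.3*v + 1.89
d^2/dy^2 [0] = 0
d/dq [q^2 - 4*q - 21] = 2*q - 4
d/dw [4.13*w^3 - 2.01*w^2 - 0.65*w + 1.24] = 12.39*w^2 - 4.02*w - 0.65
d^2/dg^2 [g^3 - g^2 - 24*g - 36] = 6*g - 2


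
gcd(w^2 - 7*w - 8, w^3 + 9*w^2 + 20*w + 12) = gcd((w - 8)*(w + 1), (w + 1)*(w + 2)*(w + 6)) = w + 1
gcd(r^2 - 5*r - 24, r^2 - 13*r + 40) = r - 8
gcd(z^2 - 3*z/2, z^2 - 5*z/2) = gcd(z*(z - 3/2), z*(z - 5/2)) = z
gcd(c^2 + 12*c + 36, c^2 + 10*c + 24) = c + 6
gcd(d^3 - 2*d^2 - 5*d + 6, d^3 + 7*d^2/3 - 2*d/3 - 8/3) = d^2 + d - 2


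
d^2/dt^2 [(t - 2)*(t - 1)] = 2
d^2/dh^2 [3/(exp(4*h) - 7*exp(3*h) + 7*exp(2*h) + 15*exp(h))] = 3*((-16*exp(3*h) + 63*exp(2*h) - 28*exp(h) - 15)*(exp(3*h) - 7*exp(2*h) + 7*exp(h) + 15) + 2*(4*exp(3*h) - 21*exp(2*h) + 14*exp(h) + 15)^2)*exp(-h)/(exp(3*h) - 7*exp(2*h) + 7*exp(h) + 15)^3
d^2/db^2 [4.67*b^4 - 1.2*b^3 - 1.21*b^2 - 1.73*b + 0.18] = 56.04*b^2 - 7.2*b - 2.42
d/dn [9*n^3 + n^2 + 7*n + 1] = 27*n^2 + 2*n + 7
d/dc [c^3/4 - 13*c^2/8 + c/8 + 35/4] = 3*c^2/4 - 13*c/4 + 1/8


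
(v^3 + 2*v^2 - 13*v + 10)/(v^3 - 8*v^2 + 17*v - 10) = (v + 5)/(v - 5)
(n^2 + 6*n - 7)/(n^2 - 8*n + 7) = (n + 7)/(n - 7)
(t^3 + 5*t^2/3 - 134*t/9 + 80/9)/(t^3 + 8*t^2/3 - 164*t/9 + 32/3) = (t + 5)/(t + 6)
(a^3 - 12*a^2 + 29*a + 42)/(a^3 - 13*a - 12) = (a^2 - 13*a + 42)/(a^2 - a - 12)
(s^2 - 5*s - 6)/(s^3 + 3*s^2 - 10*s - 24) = (s^2 - 5*s - 6)/(s^3 + 3*s^2 - 10*s - 24)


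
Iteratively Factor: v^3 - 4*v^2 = (v)*(v^2 - 4*v) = v^2*(v - 4)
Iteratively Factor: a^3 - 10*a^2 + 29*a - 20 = (a - 1)*(a^2 - 9*a + 20) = (a - 4)*(a - 1)*(a - 5)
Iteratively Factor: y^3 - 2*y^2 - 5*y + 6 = (y + 2)*(y^2 - 4*y + 3) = (y - 3)*(y + 2)*(y - 1)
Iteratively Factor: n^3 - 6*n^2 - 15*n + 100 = (n - 5)*(n^2 - n - 20) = (n - 5)*(n + 4)*(n - 5)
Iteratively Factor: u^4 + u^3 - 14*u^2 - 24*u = (u + 2)*(u^3 - u^2 - 12*u) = (u + 2)*(u + 3)*(u^2 - 4*u) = (u - 4)*(u + 2)*(u + 3)*(u)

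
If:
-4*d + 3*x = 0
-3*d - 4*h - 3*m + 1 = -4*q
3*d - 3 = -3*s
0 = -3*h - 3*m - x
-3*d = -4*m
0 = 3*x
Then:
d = 0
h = 0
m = 0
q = -1/4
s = 1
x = 0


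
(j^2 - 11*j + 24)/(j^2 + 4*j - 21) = (j - 8)/(j + 7)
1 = 1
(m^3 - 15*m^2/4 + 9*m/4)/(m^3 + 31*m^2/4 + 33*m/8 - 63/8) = 2*m*(m - 3)/(2*m^2 + 17*m + 21)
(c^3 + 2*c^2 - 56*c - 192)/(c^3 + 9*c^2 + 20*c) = (c^2 - 2*c - 48)/(c*(c + 5))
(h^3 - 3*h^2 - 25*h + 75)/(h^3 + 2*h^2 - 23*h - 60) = (h^2 + 2*h - 15)/(h^2 + 7*h + 12)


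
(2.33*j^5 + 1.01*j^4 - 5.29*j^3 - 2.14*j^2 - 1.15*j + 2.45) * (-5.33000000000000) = -12.4189*j^5 - 5.3833*j^4 + 28.1957*j^3 + 11.4062*j^2 + 6.1295*j - 13.0585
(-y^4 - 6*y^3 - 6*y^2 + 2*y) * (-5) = 5*y^4 + 30*y^3 + 30*y^2 - 10*y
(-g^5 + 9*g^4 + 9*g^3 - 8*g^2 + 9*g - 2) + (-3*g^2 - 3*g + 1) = -g^5 + 9*g^4 + 9*g^3 - 11*g^2 + 6*g - 1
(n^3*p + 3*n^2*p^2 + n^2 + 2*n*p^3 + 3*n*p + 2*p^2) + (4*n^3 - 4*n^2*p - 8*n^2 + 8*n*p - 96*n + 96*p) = n^3*p + 4*n^3 + 3*n^2*p^2 - 4*n^2*p - 7*n^2 + 2*n*p^3 + 11*n*p - 96*n + 2*p^2 + 96*p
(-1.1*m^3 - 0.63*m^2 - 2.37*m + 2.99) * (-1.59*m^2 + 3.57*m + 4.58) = 1.749*m^5 - 2.9253*m^4 - 3.5188*m^3 - 16.1004*m^2 - 0.180300000000001*m + 13.6942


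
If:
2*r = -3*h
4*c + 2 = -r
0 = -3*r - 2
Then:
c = -1/3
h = 4/9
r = -2/3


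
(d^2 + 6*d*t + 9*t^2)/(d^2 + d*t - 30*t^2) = (d^2 + 6*d*t + 9*t^2)/(d^2 + d*t - 30*t^2)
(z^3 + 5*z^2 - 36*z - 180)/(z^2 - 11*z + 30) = (z^2 + 11*z + 30)/(z - 5)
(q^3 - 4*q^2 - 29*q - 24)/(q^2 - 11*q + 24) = (q^2 + 4*q + 3)/(q - 3)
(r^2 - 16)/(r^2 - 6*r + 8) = (r + 4)/(r - 2)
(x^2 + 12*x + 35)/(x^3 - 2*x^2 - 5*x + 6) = (x^2 + 12*x + 35)/(x^3 - 2*x^2 - 5*x + 6)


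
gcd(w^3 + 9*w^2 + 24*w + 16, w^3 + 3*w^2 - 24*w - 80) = w^2 + 8*w + 16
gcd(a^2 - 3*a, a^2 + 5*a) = a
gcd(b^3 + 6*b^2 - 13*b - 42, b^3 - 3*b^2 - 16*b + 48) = b - 3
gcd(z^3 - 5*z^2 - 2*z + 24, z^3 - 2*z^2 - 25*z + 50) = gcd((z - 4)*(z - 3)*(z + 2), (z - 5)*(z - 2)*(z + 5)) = 1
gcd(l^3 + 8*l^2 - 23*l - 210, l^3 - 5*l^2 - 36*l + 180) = l^2 + l - 30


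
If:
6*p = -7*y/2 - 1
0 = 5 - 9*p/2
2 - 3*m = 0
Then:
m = 2/3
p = 10/9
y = -46/21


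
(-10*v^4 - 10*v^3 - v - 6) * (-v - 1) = 10*v^5 + 20*v^4 + 10*v^3 + v^2 + 7*v + 6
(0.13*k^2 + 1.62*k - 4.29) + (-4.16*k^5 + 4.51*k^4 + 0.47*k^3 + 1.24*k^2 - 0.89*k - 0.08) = -4.16*k^5 + 4.51*k^4 + 0.47*k^3 + 1.37*k^2 + 0.73*k - 4.37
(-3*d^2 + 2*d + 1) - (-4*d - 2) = -3*d^2 + 6*d + 3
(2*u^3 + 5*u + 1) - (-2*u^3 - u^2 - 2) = 4*u^3 + u^2 + 5*u + 3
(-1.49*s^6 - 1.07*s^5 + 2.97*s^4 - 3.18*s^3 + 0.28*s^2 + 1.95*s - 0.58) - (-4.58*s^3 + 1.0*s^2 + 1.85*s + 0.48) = -1.49*s^6 - 1.07*s^5 + 2.97*s^4 + 1.4*s^3 - 0.72*s^2 + 0.0999999999999999*s - 1.06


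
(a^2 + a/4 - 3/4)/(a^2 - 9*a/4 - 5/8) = 2*(-4*a^2 - a + 3)/(-8*a^2 + 18*a + 5)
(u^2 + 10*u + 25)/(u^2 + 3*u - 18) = (u^2 + 10*u + 25)/(u^2 + 3*u - 18)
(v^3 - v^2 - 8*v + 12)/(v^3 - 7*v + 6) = (v - 2)/(v - 1)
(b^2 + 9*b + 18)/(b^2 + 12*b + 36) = (b + 3)/(b + 6)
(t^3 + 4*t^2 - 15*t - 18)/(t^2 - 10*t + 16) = (t^3 + 4*t^2 - 15*t - 18)/(t^2 - 10*t + 16)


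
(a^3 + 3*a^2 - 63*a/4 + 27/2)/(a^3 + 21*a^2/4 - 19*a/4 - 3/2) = (4*a^2 - 12*a + 9)/(4*a^2 - 3*a - 1)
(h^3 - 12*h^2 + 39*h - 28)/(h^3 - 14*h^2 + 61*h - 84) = (h - 1)/(h - 3)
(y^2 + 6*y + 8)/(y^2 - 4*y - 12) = (y + 4)/(y - 6)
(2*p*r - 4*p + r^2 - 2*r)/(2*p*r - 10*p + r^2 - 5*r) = (r - 2)/(r - 5)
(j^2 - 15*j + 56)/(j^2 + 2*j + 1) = (j^2 - 15*j + 56)/(j^2 + 2*j + 1)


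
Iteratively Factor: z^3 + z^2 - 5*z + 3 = (z - 1)*(z^2 + 2*z - 3) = (z - 1)^2*(z + 3)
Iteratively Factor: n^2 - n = (n - 1)*(n)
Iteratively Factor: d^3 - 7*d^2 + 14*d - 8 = (d - 4)*(d^2 - 3*d + 2) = (d - 4)*(d - 2)*(d - 1)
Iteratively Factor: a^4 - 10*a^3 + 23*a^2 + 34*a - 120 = (a + 2)*(a^3 - 12*a^2 + 47*a - 60) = (a - 4)*(a + 2)*(a^2 - 8*a + 15) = (a - 4)*(a - 3)*(a + 2)*(a - 5)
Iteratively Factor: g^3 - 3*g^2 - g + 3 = (g + 1)*(g^2 - 4*g + 3) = (g - 3)*(g + 1)*(g - 1)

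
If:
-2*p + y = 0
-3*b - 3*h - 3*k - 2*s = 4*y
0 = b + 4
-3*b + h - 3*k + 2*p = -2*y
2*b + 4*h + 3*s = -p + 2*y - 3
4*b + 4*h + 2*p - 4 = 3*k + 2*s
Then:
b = -4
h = 409/74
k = 500/111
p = -99/148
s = -943/148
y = -99/74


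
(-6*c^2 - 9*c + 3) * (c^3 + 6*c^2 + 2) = -6*c^5 - 45*c^4 - 51*c^3 + 6*c^2 - 18*c + 6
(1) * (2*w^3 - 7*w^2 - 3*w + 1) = 2*w^3 - 7*w^2 - 3*w + 1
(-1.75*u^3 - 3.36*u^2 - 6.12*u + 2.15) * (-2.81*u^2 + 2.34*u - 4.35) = 4.9175*u^5 + 5.3466*u^4 + 16.9473*u^3 - 5.7463*u^2 + 31.653*u - 9.3525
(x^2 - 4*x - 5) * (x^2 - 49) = x^4 - 4*x^3 - 54*x^2 + 196*x + 245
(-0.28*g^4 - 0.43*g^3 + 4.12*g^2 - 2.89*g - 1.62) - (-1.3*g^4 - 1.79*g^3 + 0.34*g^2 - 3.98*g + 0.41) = 1.02*g^4 + 1.36*g^3 + 3.78*g^2 + 1.09*g - 2.03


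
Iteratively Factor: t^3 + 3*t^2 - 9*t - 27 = (t - 3)*(t^2 + 6*t + 9) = (t - 3)*(t + 3)*(t + 3)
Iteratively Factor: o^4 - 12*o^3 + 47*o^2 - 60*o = (o - 3)*(o^3 - 9*o^2 + 20*o) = o*(o - 3)*(o^2 - 9*o + 20) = o*(o - 5)*(o - 3)*(o - 4)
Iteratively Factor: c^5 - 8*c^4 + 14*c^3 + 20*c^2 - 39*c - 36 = (c - 3)*(c^4 - 5*c^3 - c^2 + 17*c + 12) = (c - 3)^2*(c^3 - 2*c^2 - 7*c - 4) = (c - 4)*(c - 3)^2*(c^2 + 2*c + 1) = (c - 4)*(c - 3)^2*(c + 1)*(c + 1)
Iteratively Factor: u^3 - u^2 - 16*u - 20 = (u - 5)*(u^2 + 4*u + 4) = (u - 5)*(u + 2)*(u + 2)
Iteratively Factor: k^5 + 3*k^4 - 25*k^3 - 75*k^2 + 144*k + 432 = (k + 3)*(k^4 - 25*k^2 + 144) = (k - 4)*(k + 3)*(k^3 + 4*k^2 - 9*k - 36) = (k - 4)*(k + 3)^2*(k^2 + k - 12) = (k - 4)*(k - 3)*(k + 3)^2*(k + 4)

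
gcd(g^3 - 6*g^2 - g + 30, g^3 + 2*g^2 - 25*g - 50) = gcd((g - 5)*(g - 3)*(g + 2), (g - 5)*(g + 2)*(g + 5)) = g^2 - 3*g - 10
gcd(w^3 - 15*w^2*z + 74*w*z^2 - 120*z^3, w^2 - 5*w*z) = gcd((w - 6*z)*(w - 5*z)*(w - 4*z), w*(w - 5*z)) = -w + 5*z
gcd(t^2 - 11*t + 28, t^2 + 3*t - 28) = t - 4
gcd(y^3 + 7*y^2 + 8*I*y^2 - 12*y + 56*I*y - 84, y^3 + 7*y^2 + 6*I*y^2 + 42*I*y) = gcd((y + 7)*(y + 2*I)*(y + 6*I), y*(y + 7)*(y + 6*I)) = y^2 + y*(7 + 6*I) + 42*I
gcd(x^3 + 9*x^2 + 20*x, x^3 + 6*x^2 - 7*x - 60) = x^2 + 9*x + 20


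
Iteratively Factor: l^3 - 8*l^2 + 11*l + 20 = (l - 5)*(l^2 - 3*l - 4) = (l - 5)*(l - 4)*(l + 1)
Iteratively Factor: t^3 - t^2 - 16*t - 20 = (t + 2)*(t^2 - 3*t - 10) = (t + 2)^2*(t - 5)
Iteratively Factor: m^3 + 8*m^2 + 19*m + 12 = (m + 4)*(m^2 + 4*m + 3) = (m + 1)*(m + 4)*(m + 3)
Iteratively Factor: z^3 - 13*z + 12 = (z - 3)*(z^2 + 3*z - 4) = (z - 3)*(z - 1)*(z + 4)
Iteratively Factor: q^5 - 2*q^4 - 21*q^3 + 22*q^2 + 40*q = (q - 2)*(q^4 - 21*q^2 - 20*q) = q*(q - 2)*(q^3 - 21*q - 20) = q*(q - 5)*(q - 2)*(q^2 + 5*q + 4) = q*(q - 5)*(q - 2)*(q + 4)*(q + 1)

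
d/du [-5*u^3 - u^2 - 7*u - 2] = -15*u^2 - 2*u - 7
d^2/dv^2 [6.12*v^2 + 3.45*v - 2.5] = 12.2400000000000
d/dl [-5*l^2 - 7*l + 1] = -10*l - 7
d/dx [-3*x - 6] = -3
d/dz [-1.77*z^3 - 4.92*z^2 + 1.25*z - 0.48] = -5.31*z^2 - 9.84*z + 1.25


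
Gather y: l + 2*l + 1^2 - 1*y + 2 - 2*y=3*l - 3*y + 3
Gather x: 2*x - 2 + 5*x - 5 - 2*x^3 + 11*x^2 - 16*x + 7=-2*x^3 + 11*x^2 - 9*x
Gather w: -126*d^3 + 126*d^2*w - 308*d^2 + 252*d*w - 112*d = -126*d^3 - 308*d^2 - 112*d + w*(126*d^2 + 252*d)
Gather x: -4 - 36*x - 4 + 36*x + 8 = 0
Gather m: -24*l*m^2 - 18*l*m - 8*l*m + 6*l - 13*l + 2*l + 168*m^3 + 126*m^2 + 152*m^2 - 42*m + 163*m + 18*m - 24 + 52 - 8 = -5*l + 168*m^3 + m^2*(278 - 24*l) + m*(139 - 26*l) + 20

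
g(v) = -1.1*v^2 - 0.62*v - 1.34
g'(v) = -2.2*v - 0.62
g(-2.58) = -7.06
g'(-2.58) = 5.06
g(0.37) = -1.72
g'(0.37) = -1.43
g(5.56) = -38.79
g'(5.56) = -12.85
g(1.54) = -4.90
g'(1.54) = -4.01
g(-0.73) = -1.47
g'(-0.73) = 0.99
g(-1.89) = -4.10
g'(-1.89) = 3.54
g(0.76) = -2.45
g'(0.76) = -2.29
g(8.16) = -79.64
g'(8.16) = -18.57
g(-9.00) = -84.86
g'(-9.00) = 19.18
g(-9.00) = -84.86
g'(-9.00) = 19.18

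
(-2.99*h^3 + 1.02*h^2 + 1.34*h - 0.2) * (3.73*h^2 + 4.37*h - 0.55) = -11.1527*h^5 - 9.2617*h^4 + 11.1001*h^3 + 4.5488*h^2 - 1.611*h + 0.11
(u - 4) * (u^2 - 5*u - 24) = u^3 - 9*u^2 - 4*u + 96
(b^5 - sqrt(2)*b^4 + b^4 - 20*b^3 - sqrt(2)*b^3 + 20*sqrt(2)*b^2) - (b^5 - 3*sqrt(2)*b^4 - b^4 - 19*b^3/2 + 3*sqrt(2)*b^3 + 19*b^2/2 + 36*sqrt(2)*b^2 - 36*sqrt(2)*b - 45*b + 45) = 2*b^4 + 2*sqrt(2)*b^4 - 21*b^3/2 - 4*sqrt(2)*b^3 - 16*sqrt(2)*b^2 - 19*b^2/2 + 45*b + 36*sqrt(2)*b - 45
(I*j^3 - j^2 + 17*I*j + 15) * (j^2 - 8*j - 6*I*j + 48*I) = I*j^5 + 5*j^4 - 8*I*j^4 - 40*j^3 + 23*I*j^3 + 117*j^2 - 184*I*j^2 - 936*j - 90*I*j + 720*I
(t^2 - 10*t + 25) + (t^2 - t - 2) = 2*t^2 - 11*t + 23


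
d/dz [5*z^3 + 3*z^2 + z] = 15*z^2 + 6*z + 1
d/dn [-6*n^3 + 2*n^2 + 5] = 2*n*(2 - 9*n)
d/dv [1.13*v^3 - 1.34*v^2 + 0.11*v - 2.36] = 3.39*v^2 - 2.68*v + 0.11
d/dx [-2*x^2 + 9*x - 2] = 9 - 4*x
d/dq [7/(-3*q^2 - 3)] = 14*q/(3*(q^2 + 1)^2)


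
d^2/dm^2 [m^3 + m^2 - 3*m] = 6*m + 2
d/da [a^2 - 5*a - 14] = 2*a - 5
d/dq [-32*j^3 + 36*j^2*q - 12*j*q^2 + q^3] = 36*j^2 - 24*j*q + 3*q^2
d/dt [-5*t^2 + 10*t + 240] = 10 - 10*t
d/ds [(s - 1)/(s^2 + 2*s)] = (-s^2 + 2*s + 2)/(s^2*(s^2 + 4*s + 4))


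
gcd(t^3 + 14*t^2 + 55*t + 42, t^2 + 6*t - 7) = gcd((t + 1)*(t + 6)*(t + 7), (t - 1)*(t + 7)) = t + 7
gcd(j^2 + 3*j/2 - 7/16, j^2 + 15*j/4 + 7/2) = j + 7/4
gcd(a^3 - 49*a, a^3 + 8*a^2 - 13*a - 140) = a + 7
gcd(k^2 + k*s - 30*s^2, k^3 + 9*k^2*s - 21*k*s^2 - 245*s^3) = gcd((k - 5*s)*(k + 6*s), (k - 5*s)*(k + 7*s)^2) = -k + 5*s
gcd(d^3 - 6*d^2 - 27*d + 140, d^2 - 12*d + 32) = d - 4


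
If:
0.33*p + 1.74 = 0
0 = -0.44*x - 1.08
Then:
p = -5.27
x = -2.45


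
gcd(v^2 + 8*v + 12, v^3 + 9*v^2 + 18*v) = v + 6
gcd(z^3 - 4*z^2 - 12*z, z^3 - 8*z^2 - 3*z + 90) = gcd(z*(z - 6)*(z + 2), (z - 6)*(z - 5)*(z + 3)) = z - 6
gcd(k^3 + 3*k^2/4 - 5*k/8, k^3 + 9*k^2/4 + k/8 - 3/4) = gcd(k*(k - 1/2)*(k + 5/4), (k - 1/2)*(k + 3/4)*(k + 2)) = k - 1/2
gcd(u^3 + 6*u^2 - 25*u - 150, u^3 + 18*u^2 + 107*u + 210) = u^2 + 11*u + 30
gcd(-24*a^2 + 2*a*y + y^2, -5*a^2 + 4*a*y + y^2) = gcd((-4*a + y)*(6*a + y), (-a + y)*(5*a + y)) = 1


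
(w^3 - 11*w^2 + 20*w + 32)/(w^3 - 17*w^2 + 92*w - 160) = (w + 1)/(w - 5)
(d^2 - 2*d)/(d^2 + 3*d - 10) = d/(d + 5)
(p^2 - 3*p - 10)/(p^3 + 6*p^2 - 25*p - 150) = (p + 2)/(p^2 + 11*p + 30)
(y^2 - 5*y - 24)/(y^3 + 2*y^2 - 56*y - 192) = (y + 3)/(y^2 + 10*y + 24)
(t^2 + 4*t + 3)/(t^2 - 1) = (t + 3)/(t - 1)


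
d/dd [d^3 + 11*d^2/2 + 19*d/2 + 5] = 3*d^2 + 11*d + 19/2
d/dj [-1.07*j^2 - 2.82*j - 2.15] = -2.14*j - 2.82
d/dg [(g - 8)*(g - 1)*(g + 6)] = 3*g^2 - 6*g - 46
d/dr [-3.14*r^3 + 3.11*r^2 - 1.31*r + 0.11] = -9.42*r^2 + 6.22*r - 1.31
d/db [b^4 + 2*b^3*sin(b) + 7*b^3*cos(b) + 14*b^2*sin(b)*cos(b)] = b*(-7*b^2*sin(b) + 2*b^2*cos(b) + 4*b^2 + 6*b*sin(b) + 21*b*cos(b) + 14*b*cos(2*b) + 14*sin(2*b))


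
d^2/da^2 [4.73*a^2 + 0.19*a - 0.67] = 9.46000000000000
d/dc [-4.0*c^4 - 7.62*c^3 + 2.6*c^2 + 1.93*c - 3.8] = -16.0*c^3 - 22.86*c^2 + 5.2*c + 1.93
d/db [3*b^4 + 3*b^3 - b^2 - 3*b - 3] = 12*b^3 + 9*b^2 - 2*b - 3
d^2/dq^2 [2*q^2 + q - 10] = 4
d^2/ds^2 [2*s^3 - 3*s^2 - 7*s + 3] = 12*s - 6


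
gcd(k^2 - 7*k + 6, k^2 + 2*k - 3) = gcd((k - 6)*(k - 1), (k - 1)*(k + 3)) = k - 1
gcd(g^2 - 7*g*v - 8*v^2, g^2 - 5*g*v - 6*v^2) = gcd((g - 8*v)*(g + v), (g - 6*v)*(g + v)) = g + v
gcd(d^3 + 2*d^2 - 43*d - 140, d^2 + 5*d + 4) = d + 4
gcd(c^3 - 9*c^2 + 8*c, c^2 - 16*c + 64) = c - 8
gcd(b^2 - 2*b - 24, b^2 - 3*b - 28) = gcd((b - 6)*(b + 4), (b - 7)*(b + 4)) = b + 4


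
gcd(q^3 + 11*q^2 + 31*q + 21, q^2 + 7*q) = q + 7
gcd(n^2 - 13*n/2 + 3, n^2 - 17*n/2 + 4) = n - 1/2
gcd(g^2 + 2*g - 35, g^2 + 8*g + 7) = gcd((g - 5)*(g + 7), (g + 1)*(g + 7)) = g + 7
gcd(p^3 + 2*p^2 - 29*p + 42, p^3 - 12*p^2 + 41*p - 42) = p^2 - 5*p + 6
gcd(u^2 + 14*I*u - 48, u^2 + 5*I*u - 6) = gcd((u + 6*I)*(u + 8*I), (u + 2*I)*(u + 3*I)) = 1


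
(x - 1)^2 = x^2 - 2*x + 1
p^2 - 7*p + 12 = (p - 4)*(p - 3)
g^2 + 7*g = g*(g + 7)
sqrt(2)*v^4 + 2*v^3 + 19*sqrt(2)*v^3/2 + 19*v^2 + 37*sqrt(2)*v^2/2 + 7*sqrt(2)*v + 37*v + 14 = (v + 2)*(v + 7)*(v + sqrt(2))*(sqrt(2)*v + sqrt(2)/2)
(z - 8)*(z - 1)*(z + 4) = z^3 - 5*z^2 - 28*z + 32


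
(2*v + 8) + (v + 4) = 3*v + 12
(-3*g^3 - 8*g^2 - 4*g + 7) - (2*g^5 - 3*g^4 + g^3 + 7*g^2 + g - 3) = -2*g^5 + 3*g^4 - 4*g^3 - 15*g^2 - 5*g + 10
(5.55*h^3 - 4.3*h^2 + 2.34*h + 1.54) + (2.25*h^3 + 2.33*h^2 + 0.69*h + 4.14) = 7.8*h^3 - 1.97*h^2 + 3.03*h + 5.68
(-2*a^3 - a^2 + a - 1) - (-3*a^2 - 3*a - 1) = -2*a^3 + 2*a^2 + 4*a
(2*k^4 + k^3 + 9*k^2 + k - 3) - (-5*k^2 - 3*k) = 2*k^4 + k^3 + 14*k^2 + 4*k - 3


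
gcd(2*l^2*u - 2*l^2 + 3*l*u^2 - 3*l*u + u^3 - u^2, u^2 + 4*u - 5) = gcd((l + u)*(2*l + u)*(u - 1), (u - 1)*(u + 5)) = u - 1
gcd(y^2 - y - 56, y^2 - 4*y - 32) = y - 8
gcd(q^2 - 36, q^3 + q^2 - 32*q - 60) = q - 6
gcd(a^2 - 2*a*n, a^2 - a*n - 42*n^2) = 1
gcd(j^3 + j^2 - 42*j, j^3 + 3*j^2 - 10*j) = j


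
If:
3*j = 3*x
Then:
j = x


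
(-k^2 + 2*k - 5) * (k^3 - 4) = -k^5 + 2*k^4 - 5*k^3 + 4*k^2 - 8*k + 20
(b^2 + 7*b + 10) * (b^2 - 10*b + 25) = b^4 - 3*b^3 - 35*b^2 + 75*b + 250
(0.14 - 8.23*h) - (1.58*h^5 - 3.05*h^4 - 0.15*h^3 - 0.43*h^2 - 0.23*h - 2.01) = -1.58*h^5 + 3.05*h^4 + 0.15*h^3 + 0.43*h^2 - 8.0*h + 2.15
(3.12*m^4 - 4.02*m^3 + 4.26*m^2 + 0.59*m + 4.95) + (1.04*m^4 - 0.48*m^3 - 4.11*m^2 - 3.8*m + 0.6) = 4.16*m^4 - 4.5*m^3 + 0.149999999999999*m^2 - 3.21*m + 5.55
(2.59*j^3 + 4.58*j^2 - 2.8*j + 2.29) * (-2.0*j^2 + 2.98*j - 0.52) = -5.18*j^5 - 1.4418*j^4 + 17.9016*j^3 - 15.3056*j^2 + 8.2802*j - 1.1908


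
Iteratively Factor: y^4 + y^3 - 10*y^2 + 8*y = (y)*(y^3 + y^2 - 10*y + 8) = y*(y - 2)*(y^2 + 3*y - 4) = y*(y - 2)*(y + 4)*(y - 1)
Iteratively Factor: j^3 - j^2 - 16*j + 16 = (j - 1)*(j^2 - 16) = (j - 1)*(j + 4)*(j - 4)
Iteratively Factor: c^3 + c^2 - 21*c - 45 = (c + 3)*(c^2 - 2*c - 15) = (c + 3)^2*(c - 5)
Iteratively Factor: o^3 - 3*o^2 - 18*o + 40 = (o + 4)*(o^2 - 7*o + 10) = (o - 2)*(o + 4)*(o - 5)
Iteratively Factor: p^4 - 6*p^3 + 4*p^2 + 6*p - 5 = (p - 1)*(p^3 - 5*p^2 - p + 5) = (p - 5)*(p - 1)*(p^2 - 1) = (p - 5)*(p - 1)*(p + 1)*(p - 1)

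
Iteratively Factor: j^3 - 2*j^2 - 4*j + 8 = (j - 2)*(j^2 - 4) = (j - 2)^2*(j + 2)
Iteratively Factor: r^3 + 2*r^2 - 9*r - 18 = (r + 3)*(r^2 - r - 6) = (r + 2)*(r + 3)*(r - 3)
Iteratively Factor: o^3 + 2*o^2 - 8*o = (o + 4)*(o^2 - 2*o) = o*(o + 4)*(o - 2)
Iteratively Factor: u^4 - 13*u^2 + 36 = (u + 3)*(u^3 - 3*u^2 - 4*u + 12) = (u - 3)*(u + 3)*(u^2 - 4) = (u - 3)*(u + 2)*(u + 3)*(u - 2)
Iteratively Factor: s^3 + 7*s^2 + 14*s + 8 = (s + 1)*(s^2 + 6*s + 8) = (s + 1)*(s + 2)*(s + 4)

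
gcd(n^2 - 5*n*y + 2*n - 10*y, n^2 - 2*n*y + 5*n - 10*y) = 1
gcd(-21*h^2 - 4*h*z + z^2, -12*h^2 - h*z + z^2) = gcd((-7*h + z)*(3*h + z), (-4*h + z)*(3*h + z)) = 3*h + z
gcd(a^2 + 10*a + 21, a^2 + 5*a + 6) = a + 3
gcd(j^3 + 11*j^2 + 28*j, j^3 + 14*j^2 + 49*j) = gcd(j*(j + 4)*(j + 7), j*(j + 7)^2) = j^2 + 7*j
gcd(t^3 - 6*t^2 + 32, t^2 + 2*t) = t + 2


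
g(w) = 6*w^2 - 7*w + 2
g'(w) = 12*w - 7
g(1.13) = 1.75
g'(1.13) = 6.56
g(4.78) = 105.63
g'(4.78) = 50.36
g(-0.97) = 14.44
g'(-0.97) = -18.64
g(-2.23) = 47.45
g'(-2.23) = -33.76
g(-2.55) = 58.86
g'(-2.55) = -37.60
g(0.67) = 0.00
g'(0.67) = 1.04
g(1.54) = 5.45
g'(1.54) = 11.48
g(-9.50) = 610.00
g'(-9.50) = -121.00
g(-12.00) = 950.00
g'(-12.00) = -151.00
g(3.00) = 35.00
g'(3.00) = 29.00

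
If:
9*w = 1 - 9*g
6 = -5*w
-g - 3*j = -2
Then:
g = 59/45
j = 31/135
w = -6/5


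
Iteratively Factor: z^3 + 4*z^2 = (z)*(z^2 + 4*z) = z^2*(z + 4)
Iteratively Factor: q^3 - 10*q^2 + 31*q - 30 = (q - 2)*(q^2 - 8*q + 15) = (q - 3)*(q - 2)*(q - 5)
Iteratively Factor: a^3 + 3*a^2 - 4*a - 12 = (a + 3)*(a^2 - 4) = (a + 2)*(a + 3)*(a - 2)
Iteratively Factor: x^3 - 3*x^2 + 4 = (x - 2)*(x^2 - x - 2) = (x - 2)*(x + 1)*(x - 2)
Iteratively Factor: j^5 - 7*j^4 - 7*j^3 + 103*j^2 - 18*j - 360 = (j - 4)*(j^4 - 3*j^3 - 19*j^2 + 27*j + 90) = (j - 4)*(j - 3)*(j^3 - 19*j - 30) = (j - 4)*(j - 3)*(j + 2)*(j^2 - 2*j - 15) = (j - 4)*(j - 3)*(j + 2)*(j + 3)*(j - 5)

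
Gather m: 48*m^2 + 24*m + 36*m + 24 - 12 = 48*m^2 + 60*m + 12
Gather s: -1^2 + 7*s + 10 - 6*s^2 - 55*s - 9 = -6*s^2 - 48*s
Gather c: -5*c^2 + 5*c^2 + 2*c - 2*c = 0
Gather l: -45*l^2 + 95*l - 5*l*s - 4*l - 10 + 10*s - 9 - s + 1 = -45*l^2 + l*(91 - 5*s) + 9*s - 18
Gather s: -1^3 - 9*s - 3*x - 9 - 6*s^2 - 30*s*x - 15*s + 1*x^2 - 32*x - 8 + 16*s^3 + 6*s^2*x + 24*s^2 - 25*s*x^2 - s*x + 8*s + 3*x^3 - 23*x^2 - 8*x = 16*s^3 + s^2*(6*x + 18) + s*(-25*x^2 - 31*x - 16) + 3*x^3 - 22*x^2 - 43*x - 18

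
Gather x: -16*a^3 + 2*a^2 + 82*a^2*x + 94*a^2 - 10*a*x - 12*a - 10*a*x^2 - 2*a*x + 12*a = -16*a^3 + 96*a^2 - 10*a*x^2 + x*(82*a^2 - 12*a)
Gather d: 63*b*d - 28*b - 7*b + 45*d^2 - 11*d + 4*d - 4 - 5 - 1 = -35*b + 45*d^2 + d*(63*b - 7) - 10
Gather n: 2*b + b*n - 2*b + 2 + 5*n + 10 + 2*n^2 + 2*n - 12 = 2*n^2 + n*(b + 7)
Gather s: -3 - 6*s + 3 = -6*s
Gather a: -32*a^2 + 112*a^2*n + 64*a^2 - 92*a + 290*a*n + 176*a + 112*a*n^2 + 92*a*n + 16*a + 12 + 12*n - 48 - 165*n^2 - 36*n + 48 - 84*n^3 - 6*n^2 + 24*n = a^2*(112*n + 32) + a*(112*n^2 + 382*n + 100) - 84*n^3 - 171*n^2 + 12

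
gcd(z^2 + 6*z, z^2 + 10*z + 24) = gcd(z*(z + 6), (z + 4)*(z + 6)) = z + 6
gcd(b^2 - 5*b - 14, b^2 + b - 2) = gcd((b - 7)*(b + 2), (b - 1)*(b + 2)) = b + 2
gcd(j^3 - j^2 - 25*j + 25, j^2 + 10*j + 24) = 1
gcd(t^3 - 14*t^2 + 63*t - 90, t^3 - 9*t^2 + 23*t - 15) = t^2 - 8*t + 15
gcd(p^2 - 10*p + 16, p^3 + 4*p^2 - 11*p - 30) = 1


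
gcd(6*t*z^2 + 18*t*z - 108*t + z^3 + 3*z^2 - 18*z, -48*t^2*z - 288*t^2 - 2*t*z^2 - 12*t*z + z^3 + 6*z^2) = 6*t*z + 36*t + z^2 + 6*z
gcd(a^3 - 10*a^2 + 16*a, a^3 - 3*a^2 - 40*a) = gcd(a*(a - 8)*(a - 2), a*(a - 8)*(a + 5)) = a^2 - 8*a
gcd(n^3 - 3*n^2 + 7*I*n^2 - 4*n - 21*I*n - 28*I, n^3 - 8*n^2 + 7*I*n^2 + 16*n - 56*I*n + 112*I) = n^2 + n*(-4 + 7*I) - 28*I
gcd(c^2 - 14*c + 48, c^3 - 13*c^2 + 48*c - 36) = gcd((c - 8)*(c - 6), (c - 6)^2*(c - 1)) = c - 6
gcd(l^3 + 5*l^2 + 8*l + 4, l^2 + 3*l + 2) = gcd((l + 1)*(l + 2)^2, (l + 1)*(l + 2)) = l^2 + 3*l + 2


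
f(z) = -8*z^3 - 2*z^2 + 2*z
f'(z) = -24*z^2 - 4*z + 2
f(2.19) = -89.24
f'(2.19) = -121.87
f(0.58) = -1.07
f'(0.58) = -8.39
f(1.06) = -9.66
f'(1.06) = -29.21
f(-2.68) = 134.27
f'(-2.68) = -159.66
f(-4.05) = 490.54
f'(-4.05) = -375.46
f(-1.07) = 5.37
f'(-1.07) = -21.20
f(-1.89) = 43.09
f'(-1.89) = -76.17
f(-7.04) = 2678.11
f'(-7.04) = -1159.32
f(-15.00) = 26520.00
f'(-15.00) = -5338.00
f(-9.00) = 5652.00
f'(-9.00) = -1906.00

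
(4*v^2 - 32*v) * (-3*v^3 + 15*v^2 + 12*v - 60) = -12*v^5 + 156*v^4 - 432*v^3 - 624*v^2 + 1920*v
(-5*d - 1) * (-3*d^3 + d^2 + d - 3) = 15*d^4 - 2*d^3 - 6*d^2 + 14*d + 3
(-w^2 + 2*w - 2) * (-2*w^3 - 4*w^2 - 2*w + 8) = 2*w^5 - 2*w^3 - 4*w^2 + 20*w - 16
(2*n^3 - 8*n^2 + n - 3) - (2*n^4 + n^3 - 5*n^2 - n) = -2*n^4 + n^3 - 3*n^2 + 2*n - 3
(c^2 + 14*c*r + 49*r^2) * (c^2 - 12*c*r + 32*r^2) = c^4 + 2*c^3*r - 87*c^2*r^2 - 140*c*r^3 + 1568*r^4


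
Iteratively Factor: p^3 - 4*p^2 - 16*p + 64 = (p - 4)*(p^2 - 16) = (p - 4)*(p + 4)*(p - 4)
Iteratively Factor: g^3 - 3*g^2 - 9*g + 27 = (g - 3)*(g^2 - 9) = (g - 3)^2*(g + 3)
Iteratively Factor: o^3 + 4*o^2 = (o)*(o^2 + 4*o) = o*(o + 4)*(o)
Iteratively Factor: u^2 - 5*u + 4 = (u - 4)*(u - 1)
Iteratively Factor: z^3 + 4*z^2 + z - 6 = (z + 3)*(z^2 + z - 2) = (z - 1)*(z + 3)*(z + 2)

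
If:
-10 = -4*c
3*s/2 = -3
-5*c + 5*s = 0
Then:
No Solution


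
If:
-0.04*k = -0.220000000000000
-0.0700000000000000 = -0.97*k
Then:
No Solution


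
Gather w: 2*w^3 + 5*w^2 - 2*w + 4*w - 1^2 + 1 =2*w^3 + 5*w^2 + 2*w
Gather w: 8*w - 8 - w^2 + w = -w^2 + 9*w - 8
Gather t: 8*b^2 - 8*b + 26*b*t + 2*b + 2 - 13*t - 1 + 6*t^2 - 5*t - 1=8*b^2 - 6*b + 6*t^2 + t*(26*b - 18)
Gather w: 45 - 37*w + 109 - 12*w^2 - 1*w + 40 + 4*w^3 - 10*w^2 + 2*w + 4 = 4*w^3 - 22*w^2 - 36*w + 198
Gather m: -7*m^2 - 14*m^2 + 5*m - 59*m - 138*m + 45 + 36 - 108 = -21*m^2 - 192*m - 27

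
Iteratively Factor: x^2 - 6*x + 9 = (x - 3)*(x - 3)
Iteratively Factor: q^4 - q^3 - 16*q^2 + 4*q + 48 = (q - 2)*(q^3 + q^2 - 14*q - 24) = (q - 2)*(q + 2)*(q^2 - q - 12) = (q - 4)*(q - 2)*(q + 2)*(q + 3)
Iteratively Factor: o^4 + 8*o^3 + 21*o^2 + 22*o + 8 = (o + 4)*(o^3 + 4*o^2 + 5*o + 2) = (o + 1)*(o + 4)*(o^2 + 3*o + 2) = (o + 1)^2*(o + 4)*(o + 2)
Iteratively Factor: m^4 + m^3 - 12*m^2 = (m + 4)*(m^3 - 3*m^2) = (m - 3)*(m + 4)*(m^2) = m*(m - 3)*(m + 4)*(m)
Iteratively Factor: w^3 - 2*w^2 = (w)*(w^2 - 2*w) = w^2*(w - 2)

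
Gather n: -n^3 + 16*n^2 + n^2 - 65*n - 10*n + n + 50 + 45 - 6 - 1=-n^3 + 17*n^2 - 74*n + 88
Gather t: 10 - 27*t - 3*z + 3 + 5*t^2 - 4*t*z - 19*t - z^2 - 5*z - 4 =5*t^2 + t*(-4*z - 46) - z^2 - 8*z + 9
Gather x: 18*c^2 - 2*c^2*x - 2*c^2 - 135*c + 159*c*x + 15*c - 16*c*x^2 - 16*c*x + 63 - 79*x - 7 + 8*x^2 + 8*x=16*c^2 - 120*c + x^2*(8 - 16*c) + x*(-2*c^2 + 143*c - 71) + 56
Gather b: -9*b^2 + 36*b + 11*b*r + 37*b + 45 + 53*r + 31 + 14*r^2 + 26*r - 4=-9*b^2 + b*(11*r + 73) + 14*r^2 + 79*r + 72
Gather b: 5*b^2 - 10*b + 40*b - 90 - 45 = 5*b^2 + 30*b - 135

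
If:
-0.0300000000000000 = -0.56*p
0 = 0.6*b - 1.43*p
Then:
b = 0.13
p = 0.05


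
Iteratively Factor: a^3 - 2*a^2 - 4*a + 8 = (a - 2)*(a^2 - 4) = (a - 2)^2*(a + 2)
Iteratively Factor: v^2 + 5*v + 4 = (v + 4)*(v + 1)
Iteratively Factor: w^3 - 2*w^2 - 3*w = (w - 3)*(w^2 + w) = (w - 3)*(w + 1)*(w)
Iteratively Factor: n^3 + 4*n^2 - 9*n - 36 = (n + 3)*(n^2 + n - 12) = (n - 3)*(n + 3)*(n + 4)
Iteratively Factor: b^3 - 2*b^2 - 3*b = (b + 1)*(b^2 - 3*b) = b*(b + 1)*(b - 3)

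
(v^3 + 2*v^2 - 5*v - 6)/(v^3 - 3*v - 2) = (v + 3)/(v + 1)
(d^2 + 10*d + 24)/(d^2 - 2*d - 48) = (d + 4)/(d - 8)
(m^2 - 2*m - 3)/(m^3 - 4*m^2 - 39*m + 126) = (m + 1)/(m^2 - m - 42)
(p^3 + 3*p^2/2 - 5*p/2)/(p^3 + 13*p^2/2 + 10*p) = (p - 1)/(p + 4)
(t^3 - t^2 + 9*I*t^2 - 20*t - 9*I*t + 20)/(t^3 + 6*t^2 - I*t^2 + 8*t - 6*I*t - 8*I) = (t^3 + t^2*(-1 + 9*I) + t*(-20 - 9*I) + 20)/(t^3 + t^2*(6 - I) + t*(8 - 6*I) - 8*I)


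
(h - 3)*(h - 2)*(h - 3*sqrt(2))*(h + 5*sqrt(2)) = h^4 - 5*h^3 + 2*sqrt(2)*h^3 - 24*h^2 - 10*sqrt(2)*h^2 + 12*sqrt(2)*h + 150*h - 180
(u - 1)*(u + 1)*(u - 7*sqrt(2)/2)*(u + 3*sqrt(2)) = u^4 - sqrt(2)*u^3/2 - 22*u^2 + sqrt(2)*u/2 + 21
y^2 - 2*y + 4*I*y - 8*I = (y - 2)*(y + 4*I)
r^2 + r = r*(r + 1)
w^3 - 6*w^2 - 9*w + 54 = (w - 6)*(w - 3)*(w + 3)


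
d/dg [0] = 0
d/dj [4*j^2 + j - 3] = 8*j + 1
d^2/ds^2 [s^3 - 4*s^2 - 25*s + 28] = 6*s - 8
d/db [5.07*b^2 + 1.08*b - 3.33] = 10.14*b + 1.08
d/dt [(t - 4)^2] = 2*t - 8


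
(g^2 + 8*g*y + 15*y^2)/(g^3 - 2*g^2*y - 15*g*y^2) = (-g - 5*y)/(g*(-g + 5*y))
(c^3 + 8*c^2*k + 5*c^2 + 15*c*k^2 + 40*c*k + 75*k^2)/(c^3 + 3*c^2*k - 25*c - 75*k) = (c + 5*k)/(c - 5)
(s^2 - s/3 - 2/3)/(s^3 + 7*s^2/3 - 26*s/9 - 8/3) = 3*(s - 1)/(3*s^2 + 5*s - 12)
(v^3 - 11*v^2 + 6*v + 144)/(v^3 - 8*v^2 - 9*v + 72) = (v - 6)/(v - 3)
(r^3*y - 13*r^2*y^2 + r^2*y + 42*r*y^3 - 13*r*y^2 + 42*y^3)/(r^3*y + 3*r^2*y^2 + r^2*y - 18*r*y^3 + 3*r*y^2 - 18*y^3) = (-r^2 + 13*r*y - 42*y^2)/(-r^2 - 3*r*y + 18*y^2)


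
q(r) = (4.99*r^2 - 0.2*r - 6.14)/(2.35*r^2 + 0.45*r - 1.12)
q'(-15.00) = 0.00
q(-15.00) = 2.15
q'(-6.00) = -0.00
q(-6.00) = 2.16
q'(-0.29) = -1.72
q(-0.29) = 5.38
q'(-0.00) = 2.38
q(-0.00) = 5.48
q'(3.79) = 0.09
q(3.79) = 1.89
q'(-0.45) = -6.17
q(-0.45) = 5.95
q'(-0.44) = -5.73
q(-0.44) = 5.89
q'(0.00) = 2.38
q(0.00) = 5.48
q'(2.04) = 0.55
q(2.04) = 1.48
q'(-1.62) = -0.99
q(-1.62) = 1.69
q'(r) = (-4.7*r - 0.45)*(4.99*r^2 - 0.2*r - 6.14)/(2.35*r^2 + 0.45*r - 1.12)^2 + (9.98*r - 0.2)/(2.35*r^2 + 0.45*r - 1.12) = (2.7155*r^2 + 17.6804*r + 2.987)/(5.5225*r^4 + 2.115*r^3 - 5.0615*r^2 - 1.008*r + 1.2544)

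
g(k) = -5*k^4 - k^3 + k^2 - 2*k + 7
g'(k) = -20*k^3 - 3*k^2 + 2*k - 2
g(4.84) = -2836.43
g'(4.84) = -2330.19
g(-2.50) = -161.44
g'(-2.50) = 286.75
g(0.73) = 4.26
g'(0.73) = -9.92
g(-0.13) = 7.28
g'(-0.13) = -2.27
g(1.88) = -62.33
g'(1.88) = -141.74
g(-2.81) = -269.04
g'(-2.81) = 412.45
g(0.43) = 6.07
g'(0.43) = -3.28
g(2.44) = -183.68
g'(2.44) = -305.52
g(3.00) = -422.00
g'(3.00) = -563.00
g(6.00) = -6665.00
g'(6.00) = -4418.00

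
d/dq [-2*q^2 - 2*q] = -4*q - 2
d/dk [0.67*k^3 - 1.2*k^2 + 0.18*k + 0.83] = 2.01*k^2 - 2.4*k + 0.18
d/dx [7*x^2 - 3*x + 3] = 14*x - 3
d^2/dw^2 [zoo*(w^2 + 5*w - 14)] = zoo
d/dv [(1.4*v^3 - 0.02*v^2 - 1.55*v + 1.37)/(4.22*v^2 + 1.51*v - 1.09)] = (5.908*v^4 + 4.228*v^3 + 1.9328*v^2 - 11.5192*v - 0.3792)/(17.8084*v^4 + 12.7444*v^3 - 6.9195*v^2 - 3.2918*v + 1.1881)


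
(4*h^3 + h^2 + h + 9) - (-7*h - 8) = 4*h^3 + h^2 + 8*h + 17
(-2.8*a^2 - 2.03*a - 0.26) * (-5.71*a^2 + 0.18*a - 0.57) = 15.988*a^4 + 11.0873*a^3 + 2.7152*a^2 + 1.1103*a + 0.1482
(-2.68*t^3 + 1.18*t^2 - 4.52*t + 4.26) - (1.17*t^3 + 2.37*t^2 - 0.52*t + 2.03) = -3.85*t^3 - 1.19*t^2 - 4.0*t + 2.23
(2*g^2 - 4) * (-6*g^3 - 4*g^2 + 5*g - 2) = -12*g^5 - 8*g^4 + 34*g^3 + 12*g^2 - 20*g + 8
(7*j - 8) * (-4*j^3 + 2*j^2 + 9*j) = -28*j^4 + 46*j^3 + 47*j^2 - 72*j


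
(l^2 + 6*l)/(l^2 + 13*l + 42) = l/(l + 7)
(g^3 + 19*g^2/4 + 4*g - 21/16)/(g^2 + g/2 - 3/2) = (8*g^2 + 26*g - 7)/(8*(g - 1))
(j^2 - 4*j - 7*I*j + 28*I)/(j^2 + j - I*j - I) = (j^2 - 4*j - 7*I*j + 28*I)/(j^2 + j - I*j - I)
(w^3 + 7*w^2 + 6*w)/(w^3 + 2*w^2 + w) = (w + 6)/(w + 1)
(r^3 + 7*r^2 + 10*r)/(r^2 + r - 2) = r*(r + 5)/(r - 1)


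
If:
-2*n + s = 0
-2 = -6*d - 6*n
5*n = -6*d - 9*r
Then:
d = 1/3 - s/2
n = s/2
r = s/18 - 2/9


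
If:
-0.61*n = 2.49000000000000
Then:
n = -4.08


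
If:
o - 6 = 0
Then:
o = 6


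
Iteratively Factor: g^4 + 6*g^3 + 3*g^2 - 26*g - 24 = (g - 2)*(g^3 + 8*g^2 + 19*g + 12) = (g - 2)*(g + 3)*(g^2 + 5*g + 4) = (g - 2)*(g + 3)*(g + 4)*(g + 1)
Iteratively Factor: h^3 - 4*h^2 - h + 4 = (h - 1)*(h^2 - 3*h - 4) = (h - 1)*(h + 1)*(h - 4)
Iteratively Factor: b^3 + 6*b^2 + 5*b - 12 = (b - 1)*(b^2 + 7*b + 12) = (b - 1)*(b + 4)*(b + 3)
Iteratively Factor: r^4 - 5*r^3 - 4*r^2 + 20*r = (r - 2)*(r^3 - 3*r^2 - 10*r) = r*(r - 2)*(r^2 - 3*r - 10) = r*(r - 2)*(r + 2)*(r - 5)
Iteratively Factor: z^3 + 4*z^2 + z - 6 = (z + 2)*(z^2 + 2*z - 3) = (z - 1)*(z + 2)*(z + 3)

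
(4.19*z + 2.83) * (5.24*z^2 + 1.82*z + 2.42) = 21.9556*z^3 + 22.455*z^2 + 15.2904*z + 6.8486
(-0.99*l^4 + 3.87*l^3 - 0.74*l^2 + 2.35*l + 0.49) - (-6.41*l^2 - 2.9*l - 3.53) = -0.99*l^4 + 3.87*l^3 + 5.67*l^2 + 5.25*l + 4.02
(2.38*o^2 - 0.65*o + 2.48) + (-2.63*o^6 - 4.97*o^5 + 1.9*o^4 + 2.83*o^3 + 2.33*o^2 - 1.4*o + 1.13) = -2.63*o^6 - 4.97*o^5 + 1.9*o^4 + 2.83*o^3 + 4.71*o^2 - 2.05*o + 3.61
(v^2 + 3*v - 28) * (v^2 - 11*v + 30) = v^4 - 8*v^3 - 31*v^2 + 398*v - 840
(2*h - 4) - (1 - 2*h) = 4*h - 5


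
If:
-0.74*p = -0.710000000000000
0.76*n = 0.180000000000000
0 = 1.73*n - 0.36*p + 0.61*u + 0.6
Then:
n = 0.24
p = 0.96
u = -1.09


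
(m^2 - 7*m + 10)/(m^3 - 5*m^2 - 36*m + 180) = (m - 2)/(m^2 - 36)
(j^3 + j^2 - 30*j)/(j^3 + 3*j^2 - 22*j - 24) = j*(j - 5)/(j^2 - 3*j - 4)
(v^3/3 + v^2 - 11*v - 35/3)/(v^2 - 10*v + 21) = (v^3 + 3*v^2 - 33*v - 35)/(3*(v^2 - 10*v + 21))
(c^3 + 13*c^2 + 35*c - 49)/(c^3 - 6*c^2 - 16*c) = (-c^3 - 13*c^2 - 35*c + 49)/(c*(-c^2 + 6*c + 16))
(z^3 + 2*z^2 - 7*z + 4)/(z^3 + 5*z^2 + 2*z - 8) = (z - 1)/(z + 2)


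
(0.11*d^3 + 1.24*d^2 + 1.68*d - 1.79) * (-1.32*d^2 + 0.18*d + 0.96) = -0.1452*d^5 - 1.617*d^4 - 1.8888*d^3 + 3.8556*d^2 + 1.2906*d - 1.7184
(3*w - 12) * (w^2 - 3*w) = 3*w^3 - 21*w^2 + 36*w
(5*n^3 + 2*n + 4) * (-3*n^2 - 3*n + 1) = -15*n^5 - 15*n^4 - n^3 - 18*n^2 - 10*n + 4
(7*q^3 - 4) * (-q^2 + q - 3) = -7*q^5 + 7*q^4 - 21*q^3 + 4*q^2 - 4*q + 12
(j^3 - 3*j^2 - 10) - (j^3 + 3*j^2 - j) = -6*j^2 + j - 10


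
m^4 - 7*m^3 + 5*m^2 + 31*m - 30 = (m - 5)*(m - 3)*(m - 1)*(m + 2)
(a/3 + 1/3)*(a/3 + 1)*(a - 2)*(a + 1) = a^4/9 + a^3/3 - a^2/3 - 11*a/9 - 2/3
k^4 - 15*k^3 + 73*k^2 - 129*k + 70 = (k - 7)*(k - 5)*(k - 2)*(k - 1)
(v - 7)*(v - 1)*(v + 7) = v^3 - v^2 - 49*v + 49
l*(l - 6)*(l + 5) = l^3 - l^2 - 30*l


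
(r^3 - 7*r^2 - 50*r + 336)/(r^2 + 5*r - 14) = (r^2 - 14*r + 48)/(r - 2)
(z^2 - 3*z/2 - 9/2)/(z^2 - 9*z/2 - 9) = (z - 3)/(z - 6)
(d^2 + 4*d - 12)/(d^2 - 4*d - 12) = (-d^2 - 4*d + 12)/(-d^2 + 4*d + 12)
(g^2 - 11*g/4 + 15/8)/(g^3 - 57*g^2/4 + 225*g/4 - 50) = (g - 3/2)/(g^2 - 13*g + 40)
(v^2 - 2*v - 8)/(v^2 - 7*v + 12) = (v + 2)/(v - 3)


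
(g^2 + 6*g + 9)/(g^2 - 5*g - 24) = (g + 3)/(g - 8)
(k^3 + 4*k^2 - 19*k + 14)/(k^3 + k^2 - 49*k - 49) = (k^2 - 3*k + 2)/(k^2 - 6*k - 7)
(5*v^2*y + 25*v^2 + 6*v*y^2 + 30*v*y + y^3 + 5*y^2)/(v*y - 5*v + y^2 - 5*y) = (5*v*y + 25*v + y^2 + 5*y)/(y - 5)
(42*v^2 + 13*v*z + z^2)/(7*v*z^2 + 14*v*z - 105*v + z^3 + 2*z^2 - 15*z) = (6*v + z)/(z^2 + 2*z - 15)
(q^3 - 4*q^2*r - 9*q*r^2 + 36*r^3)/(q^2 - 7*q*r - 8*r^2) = (-q^3 + 4*q^2*r + 9*q*r^2 - 36*r^3)/(-q^2 + 7*q*r + 8*r^2)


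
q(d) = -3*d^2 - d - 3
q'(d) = -6*d - 1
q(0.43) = -3.98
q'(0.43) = -3.58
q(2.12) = -18.60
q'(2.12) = -13.72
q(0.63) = -4.82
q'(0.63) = -4.78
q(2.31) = -21.32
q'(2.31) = -14.86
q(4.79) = -76.62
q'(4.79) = -29.74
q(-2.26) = -16.06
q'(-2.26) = 12.56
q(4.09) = -57.27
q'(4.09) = -25.54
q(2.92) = -31.50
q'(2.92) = -18.52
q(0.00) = -3.00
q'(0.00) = -1.00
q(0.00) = -3.00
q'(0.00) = -1.00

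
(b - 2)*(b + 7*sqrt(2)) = b^2 - 2*b + 7*sqrt(2)*b - 14*sqrt(2)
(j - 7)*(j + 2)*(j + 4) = j^3 - j^2 - 34*j - 56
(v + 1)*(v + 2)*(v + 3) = v^3 + 6*v^2 + 11*v + 6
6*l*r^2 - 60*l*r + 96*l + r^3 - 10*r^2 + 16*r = (6*l + r)*(r - 8)*(r - 2)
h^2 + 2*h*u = h*(h + 2*u)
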